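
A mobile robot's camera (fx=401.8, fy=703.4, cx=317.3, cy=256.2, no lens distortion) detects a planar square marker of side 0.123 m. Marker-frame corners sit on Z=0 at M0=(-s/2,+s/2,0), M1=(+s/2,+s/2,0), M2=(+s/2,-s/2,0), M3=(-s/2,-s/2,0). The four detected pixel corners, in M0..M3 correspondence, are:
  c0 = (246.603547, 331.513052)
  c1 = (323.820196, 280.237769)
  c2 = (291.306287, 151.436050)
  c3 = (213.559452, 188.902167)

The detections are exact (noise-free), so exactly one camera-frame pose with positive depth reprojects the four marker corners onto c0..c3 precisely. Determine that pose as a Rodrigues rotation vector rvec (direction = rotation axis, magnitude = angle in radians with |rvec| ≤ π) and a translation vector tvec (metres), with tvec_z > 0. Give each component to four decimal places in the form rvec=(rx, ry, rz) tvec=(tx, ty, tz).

Intrinsics K: fx=401.8, fy=703.4, cx=317.3, cy=256.2
Marker side s = 0.123 m; corners in marker frame (Z=0):
  M0 = (-0.0615, +0.0615, 0)
  M1 = (+0.0615, +0.0615, 0)
  M2 = (+0.0615, -0.0615, 0)
  M3 = (-0.0615, -0.0615, 0)
Detected image corners:
  c0 = (246.603547, 331.513052) px
  c1 = (323.820196, 280.237769) px
  c2 = (291.306287, 151.436050) px
  c3 = (213.559452, 188.902167) px
Planar DLT: solve 8×8 A·h = b for H (H[2,2]=1):
  H  [+829.63475 +196.88231 +270.33137]
  H  [-183.05381 +1039.18854 +235.92976]
  H  [+0.74275 -0.25859 +1.00000]
B = K⁻¹H; ‖b₁‖=1.737417, ‖b₂‖=1.737417; λ = 2/(‖b₁‖+‖b₂‖) = 0.575567, sign → tz>0 ⇒ λ=+0.575567
r₁ = λ·B[:,0] = (+0.85083,-0.30550,+0.42750); r₂ = λ·B[:,1] = (+0.39956,+0.90454,-0.14884)
r₃ = r₁×r₂ = (-0.34122,+0.29745,+0.89168); SVD([r₁ r₂ r₃]) → R = UVᵀ:
  R  [+0.85083 +0.39956 -0.34122]
  R  [-0.30550 +0.90454 +0.29745]
  R  [+0.42750 -0.14884 +0.89168]
t = (-0.06728, -0.01659, +0.57557) m
tr R = 2.647051; θ = arccos((tr R − 1)/2) = 0.603198 rad = 34.561°
axis k = ((R−Rᵀ)₃₂, (R−Rᵀ)₁₃, (R−Rᵀ)₂₁) / (2 sinθ) = (-0.393357, -0.677556, -0.621440)
rvec = θ·k = (-0.237272, -0.408700, -0.374852)

rvec=(-0.2373, -0.4087, -0.3749) tvec=(-0.0673, -0.0166, 0.5756)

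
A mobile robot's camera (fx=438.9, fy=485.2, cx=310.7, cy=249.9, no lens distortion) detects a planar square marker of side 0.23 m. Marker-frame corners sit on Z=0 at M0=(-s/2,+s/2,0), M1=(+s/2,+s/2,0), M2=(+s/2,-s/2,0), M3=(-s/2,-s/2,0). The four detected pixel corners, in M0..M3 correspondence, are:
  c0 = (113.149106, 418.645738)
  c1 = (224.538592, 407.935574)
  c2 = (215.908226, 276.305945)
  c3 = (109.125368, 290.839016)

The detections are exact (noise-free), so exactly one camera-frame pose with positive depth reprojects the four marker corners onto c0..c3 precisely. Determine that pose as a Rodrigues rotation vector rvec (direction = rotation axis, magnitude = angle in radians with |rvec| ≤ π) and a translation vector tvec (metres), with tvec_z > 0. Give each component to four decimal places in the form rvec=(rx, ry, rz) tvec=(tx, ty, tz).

rvec=(-0.1463, 0.1363, -0.1158) tvec=(-0.2902, 0.1750, 0.8723)

Intrinsics K: fx=438.9, fy=485.2, cx=310.7, cy=249.9
Marker side s = 0.23 m; corners in marker frame (Z=0):
  M0 = (-0.1150, +0.1150, 0)
  M1 = (+0.1150, +0.1150, 0)
  M2 = (+0.1150, -0.1150, 0)
  M3 = (-0.1150, -0.1150, 0)
Detected image corners:
  c0 = (113.149106, 418.645738) px
  c1 = (224.538592, 407.935574) px
  c2 = (215.908226, 276.305945) px
  c3 = (109.125368, 290.839016) px
Planar DLT: solve 8×8 A·h = b for H (H[2,2]=1):
  H  [+450.03252 -1.68298 +164.70596]
  H  [-105.62924 +502.81334 +347.23026]
  H  [-0.14518 -0.17518 +1.00000]
B = K⁻¹H; ‖b₁‖=1.146386, ‖b₂‖=1.146386; λ = 2/(‖b₁‖+‖b₂‖) = 0.872306, sign → tz>0 ⇒ λ=+0.872306
r₁ = λ·B[:,0] = (+0.98408,-0.12468,-0.12664); r₂ = λ·B[:,1] = (+0.10483,+0.98268,-0.15281)
r₃ = r₁×r₂ = (+0.14350,+0.13711,+0.98011); SVD([r₁ r₂ r₃]) → R = UVᵀ:
  R  [+0.98408 +0.10483 +0.14350]
  R  [-0.12468 +0.98268 +0.13711]
  R  [-0.12664 -0.15281 +0.98011]
t = (-0.29016, +0.17498, +0.87231) m
tr R = 2.946868; θ = arccos((tr R − 1)/2) = 0.231018 rad = 13.236°
axis k = ((R−Rᵀ)₃₂, (R−Rᵀ)₁₃, (R−Rᵀ)₂₁) / (2 sinθ) = (-0.633103, +0.589910, -0.501185)
rvec = θ·k = (-0.146258, +0.136280, -0.115783)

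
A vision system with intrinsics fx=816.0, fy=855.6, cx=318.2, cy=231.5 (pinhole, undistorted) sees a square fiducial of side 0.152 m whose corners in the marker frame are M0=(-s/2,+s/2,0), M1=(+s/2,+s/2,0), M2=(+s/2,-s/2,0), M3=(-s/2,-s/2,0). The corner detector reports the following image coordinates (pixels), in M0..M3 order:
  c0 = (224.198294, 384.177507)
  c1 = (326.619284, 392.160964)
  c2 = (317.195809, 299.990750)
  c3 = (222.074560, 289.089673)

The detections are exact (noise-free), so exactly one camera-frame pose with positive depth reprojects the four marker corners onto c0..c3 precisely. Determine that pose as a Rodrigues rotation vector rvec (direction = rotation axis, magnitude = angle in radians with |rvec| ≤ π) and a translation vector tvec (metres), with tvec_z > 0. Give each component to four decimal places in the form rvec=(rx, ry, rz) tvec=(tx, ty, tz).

Intrinsics K: fx=816.0, fy=855.6, cx=318.2, cy=231.5
Marker side s = 0.152 m; corners in marker frame (Z=0):
  M0 = (-0.0760, +0.0760, 0)
  M1 = (+0.0760, +0.0760, 0)
  M2 = (+0.0760, -0.0760, 0)
  M3 = (-0.0760, -0.0760, 0)
Detected image corners:
  c0 = (224.198294, 384.177507) px
  c1 = (326.619284, 392.160964) px
  c2 = (317.195809, 299.990750) px
  c3 = (222.074560, 289.089673) px
Planar DLT: solve 8×8 A·h = b for H (H[2,2]=1):
  H  [+718.53855 -98.12631 +273.37119]
  H  [+149.71911 +444.72095 +339.66334]
  H  [+0.25555 -0.50116 +1.00000]
B = K⁻¹H; ‖b₁‖=0.828450, ‖b₂‖=0.828450; λ = 2/(‖b₁‖+‖b₂‖) = 1.207074, sign → tz>0 ⇒ λ=+1.207074
r₁ = λ·B[:,0] = (+0.94262,+0.12776,+0.30847); r₂ = λ·B[:,1] = (+0.09074,+0.79109,-0.60494)
r₃ = r₁×r₂ = (-0.32131,+0.59821,+0.73410); SVD([r₁ r₂ r₃]) → R = UVᵀ:
  R  [+0.94262 +0.09074 -0.32131]
  R  [+0.12776 +0.79109 +0.59821]
  R  [+0.30847 -0.60494 +0.73410]
t = (-0.06631, +0.15260, +1.20707) m
tr R = 2.467800; θ = arccos((tr R − 1)/2) = 0.746750 rad = 42.786°
axis k = ((R−Rᵀ)₃₂, (R−Rᵀ)₁₃, (R−Rᵀ)₂₁) / (2 sinθ) = (-0.885636, -0.463580, +0.027249)
rvec = θ·k = (-0.661349, -0.346179, +0.020349)

rvec=(-0.6613, -0.3462, 0.0203) tvec=(-0.0663, 0.1526, 1.2071)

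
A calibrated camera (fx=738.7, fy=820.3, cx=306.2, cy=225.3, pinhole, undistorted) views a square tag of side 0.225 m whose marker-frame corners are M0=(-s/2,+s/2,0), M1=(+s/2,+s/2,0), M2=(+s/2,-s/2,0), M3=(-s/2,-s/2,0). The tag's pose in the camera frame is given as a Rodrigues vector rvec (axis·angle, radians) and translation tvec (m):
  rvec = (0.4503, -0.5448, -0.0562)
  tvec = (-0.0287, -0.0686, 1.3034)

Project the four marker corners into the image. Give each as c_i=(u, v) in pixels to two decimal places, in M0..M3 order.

c0=(230.75, 258.09) c1=(337.82, 233.32) c2=(348.51, 106.95) c3=(233.83, 122.14)

Intrinsics K: fx=738.7, fy=820.3, cx=306.2, cy=225.3
Marker side s = 0.225 m; corners in marker frame (Z=0):
  M0 = (-0.1125, +0.1125, 0)
  M1 = (+0.1125, +0.1125, 0)
  M2 = (+0.1125, -0.1125, 0)
  M3 = (-0.1125, -0.1125, 0)
rvec = (0.4503, -0.5448, -0.0562), |rvec| = θ = 0.70904 rad = 40.625°
Rodrigues: sinθ=0.65110, 1−cosθ=0.24101; R = I + sinθ·[k]× + (1−cosθ)·[k]×²:
    [+0.85620 -0.06600 -0.51242]
    [-0.16922 +0.90128 -0.39883]
    [+0.48815 +0.42819 +0.76050]
t = (-0.0287, -0.0686, 1.3034) m
M0: Pc = R·M0+t = (-0.13245, +0.05183, +1.29665); u = 738.7·(-0.13245)/1.29665 + 306.2 = 230.7452, v = 820.3·(+0.05183)/1.29665 + 225.3 = 258.0895
M1: Pc = R·M1+t = (+0.06020, +0.01376, +1.40649); u = 738.7·(+0.06020)/1.40649 + 306.2 = 337.8160, v = 820.3·(+0.01376)/1.40649 + 225.3 = 233.3234
M2: Pc = R·M2+t = (+0.07505, -0.18903, +1.31015); u = 738.7·(+0.07505)/1.31015 + 306.2 = 348.5138, v = 820.3·(-0.18903)/1.31015 + 225.3 = 106.9455
M3: Pc = R·M3+t = (-0.11760, -0.15096, +1.20031); u = 738.7·(-0.11760)/1.20031 + 306.2 = 233.8280, v = 820.3·(-0.15096)/1.20031 + 225.3 = 122.1352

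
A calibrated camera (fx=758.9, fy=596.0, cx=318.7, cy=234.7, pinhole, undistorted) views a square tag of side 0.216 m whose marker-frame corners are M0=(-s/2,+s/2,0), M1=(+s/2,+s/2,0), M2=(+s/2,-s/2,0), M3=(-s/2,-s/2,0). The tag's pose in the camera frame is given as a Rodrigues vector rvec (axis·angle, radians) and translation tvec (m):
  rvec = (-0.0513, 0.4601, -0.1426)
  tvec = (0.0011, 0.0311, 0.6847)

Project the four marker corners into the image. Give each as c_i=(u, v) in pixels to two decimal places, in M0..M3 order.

c0=(233.65, 361.55) c1=(451.96, 350.23) c2=(416.49, 150.08) c3=(207.90, 186.73)

Intrinsics K: fx=758.9, fy=596.0, cx=318.7, cy=234.7
Marker side s = 0.216 m; corners in marker frame (Z=0):
  M0 = (-0.1080, +0.1080, 0)
  M1 = (+0.1080, +0.1080, 0)
  M2 = (+0.1080, -0.1080, 0)
  M3 = (-0.1080, -0.1080, 0)
rvec = (-0.0513, 0.4601, -0.1426), |rvec| = θ = 0.48442 rad = 27.755°
Rodrigues: sinθ=0.46569, 1−cosθ=0.11505; R = I + sinθ·[k]× + (1−cosθ)·[k]×²:
    [+0.88624 +0.12552 +0.44590]
    [-0.14866 +0.98874 +0.01715]
    [-0.43873 -0.08149 +0.89492]
t = (0.0011, 0.0311, 0.6847) m
M0: Pc = R·M0+t = (-0.08106, +0.15394, +0.72328); u = 758.9·(-0.08106)/0.72328 + 318.7 = 233.6503, v = 596.0·(+0.15394)/0.72328 + 234.7 = 361.5492
M1: Pc = R·M1+t = (+0.11037, +0.12183, +0.62852); u = 758.9·(+0.11037)/0.62852 + 318.7 = 451.9650, v = 596.0·(+0.12183)/0.62852 + 234.7 = 350.2256
M2: Pc = R·M2+t = (+0.08326, -0.09174, +0.64612); u = 758.9·(+0.08326)/0.64612 + 318.7 = 416.4910, v = 596.0·(-0.09174)/0.64612 + 234.7 = 150.0768
M3: Pc = R·M3+t = (-0.10817, -0.05963, +0.74088); u = 758.9·(-0.10817)/0.74088 + 318.7 = 207.9002, v = 596.0·(-0.05963)/0.74088 + 234.7 = 186.7321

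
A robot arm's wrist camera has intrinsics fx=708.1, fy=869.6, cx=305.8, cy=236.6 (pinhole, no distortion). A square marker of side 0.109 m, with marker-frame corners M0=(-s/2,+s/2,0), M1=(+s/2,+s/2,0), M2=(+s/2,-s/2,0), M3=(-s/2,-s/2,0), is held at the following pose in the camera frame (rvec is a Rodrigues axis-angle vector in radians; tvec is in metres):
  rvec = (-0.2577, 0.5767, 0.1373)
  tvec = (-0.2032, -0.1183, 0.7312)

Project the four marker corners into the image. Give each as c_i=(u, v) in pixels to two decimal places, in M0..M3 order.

Intrinsics K: fx=708.1, fy=869.6, cx=305.8, cy=236.6
Marker side s = 0.109 m; corners in marker frame (Z=0):
  M0 = (-0.0545, +0.0545, 0)
  M1 = (+0.0545, +0.0545, 0)
  M2 = (+0.0545, -0.0545, 0)
  M3 = (-0.0545, -0.0545, 0)
rvec = (-0.2577, 0.5767, 0.1373), |rvec| = θ = 0.64641 rad = 37.036°
Rodrigues: sinθ=0.60232, 1−cosθ=0.20175; R = I + sinθ·[k]× + (1−cosθ)·[k]×²:
    [+0.83032 -0.19969 +0.52029]
    [+0.05618 +0.95883 +0.27836]
    [-0.55445 -0.20189 +0.80735]
t = (-0.2032, -0.1183, 0.7312) m
M0: Pc = R·M0+t = (-0.25934, -0.06911, +0.75041); u = 708.1·(-0.25934)/0.75041 + 305.8 = 61.0879, v = 869.6·(-0.06911)/0.75041 + 236.6 = 156.5189
M1: Pc = R·M1+t = (-0.16883, -0.06298, +0.68998); u = 708.1·(-0.16883)/0.68998 + 305.8 = 132.5350, v = 869.6·(-0.06298)/0.68998 + 236.6 = 157.2223
M2: Pc = R·M2+t = (-0.14706, -0.16749, +0.71199); u = 708.1·(-0.14706)/0.71199 + 305.8 = 159.5381, v = 869.6·(-0.16749)/0.71199 + 236.6 = 32.0266
M3: Pc = R·M3+t = (-0.23757, -0.17362, +0.77242); u = 708.1·(-0.23757)/0.77242 + 305.8 = 88.0138, v = 869.6·(-0.17362)/0.77242 + 236.6 = 41.1387

c0=(61.09, 156.52) c1=(132.54, 157.22) c2=(159.54, 32.03) c3=(88.01, 41.14)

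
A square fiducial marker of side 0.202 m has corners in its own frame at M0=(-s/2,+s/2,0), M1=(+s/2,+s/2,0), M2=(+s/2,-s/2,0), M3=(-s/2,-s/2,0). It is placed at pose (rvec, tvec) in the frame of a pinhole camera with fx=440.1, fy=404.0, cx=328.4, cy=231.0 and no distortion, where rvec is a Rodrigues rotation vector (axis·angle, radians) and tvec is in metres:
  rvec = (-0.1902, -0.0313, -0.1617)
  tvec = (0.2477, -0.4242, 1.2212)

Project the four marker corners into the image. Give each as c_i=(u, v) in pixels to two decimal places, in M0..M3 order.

c0=(388.85, 126.28) c1=(461.04, 116.47) c2=(445.40, 56.39) c3=(375.29, 65.44)

Intrinsics K: fx=440.1, fy=404.0, cx=328.4, cy=231.0
Marker side s = 0.202 m; corners in marker frame (Z=0):
  M0 = (-0.1010, +0.1010, 0)
  M1 = (+0.1010, +0.1010, 0)
  M2 = (+0.1010, -0.1010, 0)
  M3 = (-0.1010, -0.1010, 0)
rvec = (-0.1902, -0.0313, -0.1617), |rvec| = θ = 0.25160 rad = 14.416°
Rodrigues: sinθ=0.24895, 1−cosθ=0.03148; R = I + sinθ·[k]× + (1−cosθ)·[k]×²:
    [+0.98651 +0.16296 -0.01567]
    [-0.15704 +0.96900 +0.19072]
    [+0.04627 -0.18568 +0.98152]
t = (0.2477, -0.4242, 1.2212) m
M0: Pc = R·M0+t = (+0.16452, -0.31047, +1.19777); u = 440.1·(+0.16452)/1.19777 + 328.4 = 388.8505, v = 404.0·(-0.31047)/1.19777 + 231.0 = 126.2808
M1: Pc = R·M1+t = (+0.36380, -0.34219, +1.20712); u = 440.1·(+0.36380)/1.20712 + 328.4 = 461.0354, v = 404.0·(-0.34219)/1.20712 + 231.0 = 116.4749
M2: Pc = R·M2+t = (+0.33088, -0.53793, +1.24463); u = 440.1·(+0.33088)/1.24463 + 328.4 = 445.3986, v = 404.0·(-0.53793)/1.24463 + 231.0 = 56.3904
M3: Pc = R·M3+t = (+0.13160, -0.50621, +1.23528); u = 440.1·(+0.13160)/1.23528 + 328.4 = 375.2871, v = 404.0·(-0.50621)/1.23528 + 231.0 = 65.4440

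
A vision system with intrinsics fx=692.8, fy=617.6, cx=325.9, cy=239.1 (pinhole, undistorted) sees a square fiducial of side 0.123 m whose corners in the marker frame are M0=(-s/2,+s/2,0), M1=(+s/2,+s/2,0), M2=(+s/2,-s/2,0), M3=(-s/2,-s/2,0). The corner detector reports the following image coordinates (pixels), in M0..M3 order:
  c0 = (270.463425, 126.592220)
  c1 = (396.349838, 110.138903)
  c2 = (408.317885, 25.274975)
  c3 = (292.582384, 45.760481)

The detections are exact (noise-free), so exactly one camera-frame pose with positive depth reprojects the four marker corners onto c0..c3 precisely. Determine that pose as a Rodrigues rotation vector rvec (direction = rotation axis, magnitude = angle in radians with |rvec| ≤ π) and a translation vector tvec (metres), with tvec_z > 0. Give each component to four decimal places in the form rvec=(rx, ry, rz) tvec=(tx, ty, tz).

rvec=(-0.5536, 0.3911, 0.0442) tvec=(0.0137, -0.1751, 0.6602)

Intrinsics K: fx=692.8, fy=617.6, cx=325.9, cy=239.1
Marker side s = 0.123 m; corners in marker frame (Z=0):
  M0 = (-0.0615, +0.0615, 0)
  M1 = (+0.0615, +0.0615, 0)
  M2 = (+0.0615, -0.0615, 0)
  M3 = (-0.0615, -0.0615, 0)
Detected image corners:
  c0 = (270.463425, 126.592220) px
  c1 = (396.349838, 110.138903) px
  c2 = (408.317885, 25.274975) px
  c3 = (292.582384, 45.760481) px
Planar DLT: solve 8×8 A·h = b for H (H[2,2]=1):
  H  [+786.81356 -400.86871 +340.22642]
  H  [-194.45825 +614.28811 +75.31934]
  H  [-0.56577 -0.76293 +1.00000]
B = K⁻¹H; ‖b₁‖=1.514744, ‖b₂‖=1.514744; λ = 2/(‖b₁‖+‖b₂‖) = 0.660177, sign → tz>0 ⇒ λ=+0.660177
r₁ = λ·B[:,0] = (+0.92547,-0.06326,-0.37351); r₂ = λ·B[:,1] = (-0.14506,+0.85163,-0.50367)
r₃ = r₁×r₂ = (+0.34996,+0.52031,+0.77898); SVD([r₁ r₂ r₃]) → R = UVᵀ:
  R  [+0.92547 -0.14506 +0.34996]
  R  [-0.06326 +0.85163 +0.52031]
  R  [-0.37351 -0.50367 +0.77898]
t = (+0.01365, -0.17507, +0.66018) m
tr R = 2.556075; θ = arccos((tr R − 1)/2) = 0.679260 rad = 38.919°
axis k = ((R−Rᵀ)₃₂, (R−Rᵀ)₁₃, (R−Rᵀ)₂₁) / (2 sinθ) = (-0.814989, +0.575807, +0.065104)
rvec = θ·k = (-0.553590, +0.391123, +0.044222)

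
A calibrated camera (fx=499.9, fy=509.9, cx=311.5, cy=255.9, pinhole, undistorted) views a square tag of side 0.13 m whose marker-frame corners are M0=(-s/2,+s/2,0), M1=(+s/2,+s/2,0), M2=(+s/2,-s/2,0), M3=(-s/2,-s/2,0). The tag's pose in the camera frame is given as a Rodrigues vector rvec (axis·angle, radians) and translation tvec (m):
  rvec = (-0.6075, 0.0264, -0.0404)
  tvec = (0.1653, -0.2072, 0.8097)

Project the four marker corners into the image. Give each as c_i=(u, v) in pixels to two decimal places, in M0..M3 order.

Intrinsics K: fx=499.9, fy=509.9, cx=311.5, cy=255.9
Marker side s = 0.13 m; corners in marker frame (Z=0):
  M0 = (-0.0650, +0.0650, 0)
  M1 = (+0.0650, +0.0650, 0)
  M2 = (+0.0650, -0.0650, 0)
  M3 = (-0.0650, -0.0650, 0)
rvec = (-0.6075, 0.0264, -0.0404), |rvec| = θ = 0.60941 rad = 34.917°
Rodrigues: sinθ=0.57239, 1−cosθ=0.18002; R = I + sinθ·[k]× + (1−cosθ)·[k]×²:
    [+0.99887 +0.03017 +0.03669]
    [-0.04572 +0.82032 +0.57007]
    [-0.01290 -0.57111 +0.82077]
t = (0.1653, -0.2072, 0.8097) m
M0: Pc = R·M0+t = (+0.10233, -0.15091, +0.77342); u = 499.9·(+0.10233)/0.77342 + 311.5 = 377.6442, v = 509.9·(-0.15091)/0.77342 + 255.9 = 156.4094
M1: Pc = R·M1+t = (+0.23219, -0.15685, +0.77174); u = 499.9·(+0.23219)/0.77174 + 311.5 = 461.9013, v = 509.9·(-0.15685)/0.77174 + 255.9 = 152.2663
M2: Pc = R·M2+t = (+0.22827, -0.26349, +0.84598); u = 499.9·(+0.22827)/0.84598 + 311.5 = 446.3843, v = 509.9·(-0.26349)/0.84598 + 255.9 = 97.0850
M3: Pc = R·M3+t = (+0.09841, -0.25755, +0.84766); u = 499.9·(+0.09841)/0.84766 + 311.5 = 369.5377, v = 509.9·(-0.25755)/0.84766 + 255.9 = 100.9744

c0=(377.64, 156.41) c1=(461.90, 152.27) c2=(446.38, 97.08) c3=(369.54, 100.97)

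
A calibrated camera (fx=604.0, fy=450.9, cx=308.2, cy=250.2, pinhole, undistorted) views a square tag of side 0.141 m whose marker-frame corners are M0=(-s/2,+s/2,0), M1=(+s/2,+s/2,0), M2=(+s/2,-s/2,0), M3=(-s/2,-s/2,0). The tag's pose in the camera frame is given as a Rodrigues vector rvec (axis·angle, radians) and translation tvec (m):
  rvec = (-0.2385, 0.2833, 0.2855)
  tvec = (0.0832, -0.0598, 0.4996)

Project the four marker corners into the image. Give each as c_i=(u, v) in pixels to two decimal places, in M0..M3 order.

Intrinsics K: fx=604.0, fy=450.9, cx=308.2, cy=250.2
Marker side s = 0.141 m; corners in marker frame (Z=0):
  M0 = (-0.0705, +0.0705, 0)
  M1 = (+0.0705, +0.0705, 0)
  M2 = (+0.0705, -0.0705, 0)
  M3 = (-0.0705, -0.0705, 0)
rvec = (-0.2385, 0.2833, 0.2855), |rvec| = θ = 0.46760 rad = 26.792°
Rodrigues: sinθ=0.45075, 1−cosθ=0.10735; R = I + sinθ·[k]× + (1−cosθ)·[k]×²:
    [+0.92058 -0.30838 +0.23966]
    [+0.24204 +0.93206 +0.26961]
    [-0.30652 -0.19019 +0.93267]
t = (0.0832, -0.0598, 0.4996) m
M0: Pc = R·M0+t = (-0.00344, -0.01115, +0.50780); u = 604.0·(-0.00344)/0.50780 + 308.2 = 304.1063, v = 450.9·(-0.01115)/0.50780 + 250.2 = 240.2961
M1: Pc = R·M1+t = (+0.12636, +0.02297, +0.46458); u = 604.0·(+0.12636)/0.46458 + 308.2 = 472.4797, v = 450.9·(+0.02297)/0.46458 + 250.2 = 272.4969
M2: Pc = R·M2+t = (+0.16984, -0.10845, +0.49140); u = 604.0·(+0.16984)/0.49140 + 308.2 = 516.9598, v = 450.9·(-0.10845)/0.49140 + 250.2 = 150.6914
M3: Pc = R·M3+t = (+0.04004, -0.14257, +0.53462); u = 604.0·(+0.04004)/0.53462 + 308.2 = 353.4364, v = 450.9·(-0.14257)/0.53462 + 250.2 = 129.9527

c0=(304.11, 240.30) c1=(472.48, 272.50) c2=(516.96, 150.69) c3=(353.44, 129.95)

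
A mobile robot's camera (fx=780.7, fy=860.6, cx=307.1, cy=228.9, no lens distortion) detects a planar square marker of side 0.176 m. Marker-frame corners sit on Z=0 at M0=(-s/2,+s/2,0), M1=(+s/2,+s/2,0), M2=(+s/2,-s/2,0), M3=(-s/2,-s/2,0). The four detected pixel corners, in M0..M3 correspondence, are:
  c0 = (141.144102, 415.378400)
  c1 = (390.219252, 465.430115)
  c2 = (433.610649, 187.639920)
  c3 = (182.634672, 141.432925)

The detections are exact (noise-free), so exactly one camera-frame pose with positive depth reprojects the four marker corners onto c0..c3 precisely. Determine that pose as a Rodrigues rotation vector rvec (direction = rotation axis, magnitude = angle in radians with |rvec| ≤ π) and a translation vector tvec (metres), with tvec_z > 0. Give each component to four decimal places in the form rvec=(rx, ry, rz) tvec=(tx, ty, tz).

Intrinsics K: fx=780.7, fy=860.6, cx=307.1, cy=228.9
Marker side s = 0.176 m; corners in marker frame (Z=0):
  M0 = (-0.0880, +0.0880, 0)
  M1 = (+0.0880, +0.0880, 0)
  M2 = (+0.0880, -0.0880, 0)
  M3 = (-0.0880, -0.0880, 0)
Detected image corners:
  c0 = (141.144102, 415.378400) px
  c1 = (390.219252, 465.430115) px
  c2 = (433.610649, 187.639920) px
  c3 = (182.634672, 141.432925) px
Planar DLT: solve 8×8 A·h = b for H (H[2,2]=1):
  H  [+1396.42078 -232.81082 +285.92160]
  H  [+248.01346 +1576.09093 +302.64275]
  H  [-0.08423 +0.02890 +1.00000]
B = K⁻¹H; ‖b₁‖=1.850014, ‖b₂‖=1.850014; λ = 2/(‖b₁‖+‖b₂‖) = 0.540536, sign → tz>0 ⇒ λ=+0.540536
r₁ = λ·B[:,0] = (+0.98475,+0.16788,-0.04553); r₂ = λ·B[:,1] = (-0.16734,+0.98578,+0.01562)
r₃ = r₁×r₂ = (+0.04750,-0.00776,+0.99884); SVD([r₁ r₂ r₃]) → R = UVᵀ:
  R  [+0.98475 -0.16734 +0.04750]
  R  [+0.16788 +0.98578 -0.00776]
  R  [-0.04553 +0.01562 +0.99884]
t = (-0.01466, +0.04632, +0.54054) m
tr R = 2.969372; θ = arccos((tr R − 1)/2) = 0.175234 rad = 10.040°
axis k = ((R−Rᵀ)₃₂, (R−Rᵀ)₁₃, (R−Rᵀ)₂₁) / (2 sinθ) = (+0.067068, +0.266814, +0.961412)
rvec = θ·k = (+0.011753, +0.046755, +0.168472)

rvec=(0.0118, 0.0468, 0.1685) tvec=(-0.0147, 0.0463, 0.5405)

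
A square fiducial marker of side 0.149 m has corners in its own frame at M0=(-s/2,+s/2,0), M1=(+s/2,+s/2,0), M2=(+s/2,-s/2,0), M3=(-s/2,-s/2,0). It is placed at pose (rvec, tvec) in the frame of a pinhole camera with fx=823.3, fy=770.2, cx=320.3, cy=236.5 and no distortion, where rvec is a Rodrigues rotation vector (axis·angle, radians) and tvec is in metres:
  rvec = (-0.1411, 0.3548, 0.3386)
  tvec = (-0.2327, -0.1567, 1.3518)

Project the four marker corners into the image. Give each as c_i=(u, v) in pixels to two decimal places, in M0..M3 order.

c0=(125.80, 175.12) c1=(199.88, 198.67) c2=(233.05, 118.42) c3=(158.28, 98.20)

Intrinsics K: fx=823.3, fy=770.2, cx=320.3, cy=236.5
Marker side s = 0.149 m; corners in marker frame (Z=0):
  M0 = (-0.0745, +0.0745, 0)
  M1 = (+0.0745, +0.0745, 0)
  M2 = (+0.0745, -0.0745, 0)
  M3 = (-0.0745, -0.0745, 0)
rvec = (-0.1411, 0.3548, 0.3386), |rvec| = θ = 0.51034 rad = 29.240°
Rodrigues: sinθ=0.48847, 1−cosθ=0.12742; R = I + sinθ·[k]× + (1−cosθ)·[k]×²:
    [+0.88232 -0.34859 +0.31622]
    [+0.29960 +0.93417 +0.19383]
    [-0.36297 -0.07628 +0.92867]
t = (-0.2327, -0.1567, 1.3518) m
M0: Pc = R·M0+t = (-0.32440, -0.10942, +1.37316); u = 823.3·(-0.32440)/1.37316 + 320.3 = 125.7991, v = 770.2·(-0.10942)/1.37316 + 236.5 = 175.1241
M1: Pc = R·M1+t = (-0.19294, -0.06478, +1.31908); u = 823.3·(-0.19294)/1.31908 + 320.3 = 199.8787, v = 770.2·(-0.06478)/1.31908 + 236.5 = 198.6729
M2: Pc = R·M2+t = (-0.14100, -0.20398, +1.33044); u = 823.3·(-0.14100)/1.33044 + 320.3 = 233.0483, v = 770.2·(-0.20398)/1.33044 + 236.5 = 118.4175
M3: Pc = R·M3+t = (-0.27246, -0.24862, +1.38452); u = 823.3·(-0.27246)/1.38452 + 320.3 = 158.2811, v = 770.2·(-0.24862)/1.38452 + 236.5 = 98.1970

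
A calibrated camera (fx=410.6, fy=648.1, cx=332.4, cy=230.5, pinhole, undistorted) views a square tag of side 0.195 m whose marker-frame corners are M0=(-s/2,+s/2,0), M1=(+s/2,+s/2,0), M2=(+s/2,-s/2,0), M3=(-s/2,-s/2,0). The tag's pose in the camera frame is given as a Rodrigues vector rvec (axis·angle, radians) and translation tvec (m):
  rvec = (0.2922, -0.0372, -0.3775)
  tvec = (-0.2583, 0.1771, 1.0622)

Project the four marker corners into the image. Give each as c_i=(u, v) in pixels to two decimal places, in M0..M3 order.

Intrinsics K: fx=410.6, fy=648.1, cx=332.4, cy=230.5
Marker side s = 0.195 m; corners in marker frame (Z=0):
  M0 = (-0.0975, +0.0975, 0)
  M1 = (+0.0975, +0.0975, 0)
  M2 = (+0.0975, -0.0975, 0)
  M3 = (-0.0975, -0.0975, 0)
rvec = (0.2922, -0.0372, -0.3775), |rvec| = θ = 0.47882 rad = 27.435°
Rodrigues: sinθ=0.46073, 1−cosθ=0.11246; R = I + sinθ·[k]× + (1−cosθ)·[k]×²:
    [+0.92942 +0.35791 -0.08990]
    [-0.36857 +0.88822 -0.27427]
    [-0.01831 +0.28805 +0.95744]
t = (-0.2583, 0.1771, 1.0622) m
M0: Pc = R·M0+t = (-0.31402, +0.29964, +1.09207); u = 410.6·(-0.31402)/1.09207 + 332.4 = 214.3329, v = 648.1·(+0.29964)/1.09207 + 230.5 = 408.3225
M1: Pc = R·M1+t = (-0.13279, +0.22777, +1.08850); u = 410.6·(-0.13279)/1.08850 + 332.4 = 282.3111, v = 648.1·(+0.22777)/1.08850 + 230.5 = 366.1131
M2: Pc = R·M2+t = (-0.20258, +0.05456, +1.03233); u = 410.6·(-0.20258)/1.03233 + 332.4 = 251.8265, v = 648.1·(+0.05456)/1.03233 + 230.5 = 264.7549
M3: Pc = R·M3+t = (-0.38381, +0.12643, +1.03590); u = 410.6·(-0.38381)/1.03590 + 332.4 = 180.2675, v = 648.1·(+0.12643)/1.03590 + 230.5 = 309.6024

c0=(214.33, 408.32) c1=(282.31, 366.11) c2=(251.83, 264.75) c3=(180.27, 309.60)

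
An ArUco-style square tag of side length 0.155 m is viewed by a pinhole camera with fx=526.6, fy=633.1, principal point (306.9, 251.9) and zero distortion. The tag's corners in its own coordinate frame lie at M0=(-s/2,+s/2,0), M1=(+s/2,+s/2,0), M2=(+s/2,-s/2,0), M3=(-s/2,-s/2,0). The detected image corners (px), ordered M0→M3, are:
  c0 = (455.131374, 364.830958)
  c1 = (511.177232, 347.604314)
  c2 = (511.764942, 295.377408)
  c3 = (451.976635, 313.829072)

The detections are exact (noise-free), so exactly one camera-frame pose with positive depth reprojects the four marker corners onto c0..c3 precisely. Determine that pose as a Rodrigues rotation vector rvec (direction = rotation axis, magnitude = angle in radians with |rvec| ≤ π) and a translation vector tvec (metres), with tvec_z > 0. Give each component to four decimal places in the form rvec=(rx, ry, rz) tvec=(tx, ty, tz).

Intrinsics K: fx=526.6, fy=633.1, cx=306.9, cy=251.9
Marker side s = 0.155 m; corners in marker frame (Z=0):
  M0 = (-0.0775, +0.0775, 0)
  M1 = (+0.0775, +0.0775, 0)
  M2 = (+0.0775, -0.0775, 0)
  M3 = (-0.0775, -0.0775, 0)
Detected image corners:
  c0 = (455.131374, 364.830958) px
  c1 = (511.177232, 347.604314) px
  c2 = (511.764942, 295.377408) px
  c3 = (451.976635, 313.829072) px
Planar DLT: solve 8×8 A·h = b for H (H[2,2]=1):
  H  [+368.94087 +209.53785 +482.51316]
  H  [-117.92692 +470.80258 +331.25083]
  H  [-0.00897 +0.41708 +1.00000]
B = K⁻¹H; ‖b₁‖=0.729153, ‖b₂‖=0.729153; λ = 2/(‖b₁‖+‖b₂‖) = 1.371454, sign → tz>0 ⇒ λ=+1.371454
r₁ = λ·B[:,0] = (+0.96802,-0.25057,-0.01230); r₂ = λ·B[:,1] = (+0.21234,+0.79228,+0.57201)
r₃ = r₁×r₂ = (-0.13358,-0.55633,+0.82015); SVD([r₁ r₂ r₃]) → R = UVᵀ:
  R  [+0.96802 +0.21234 -0.13358]
  R  [-0.25057 +0.79228 -0.55633]
  R  [-0.01230 +0.57201 +0.82015]
t = (+0.45736, +0.17189, +1.37145) m
tr R = 2.580456; θ = arccos((tr R − 1)/2) = 0.659615 rad = 37.793°
axis k = ((R−Rᵀ)₃₂, (R−Rᵀ)₁₃, (R−Rᵀ)₂₁) / (2 sinθ) = (+0.920628, -0.098955, -0.377693)
rvec = θ·k = (+0.607260, -0.065272, -0.249132)

rvec=(0.6073, -0.0653, -0.2491) tvec=(0.4574, 0.1719, 1.3715)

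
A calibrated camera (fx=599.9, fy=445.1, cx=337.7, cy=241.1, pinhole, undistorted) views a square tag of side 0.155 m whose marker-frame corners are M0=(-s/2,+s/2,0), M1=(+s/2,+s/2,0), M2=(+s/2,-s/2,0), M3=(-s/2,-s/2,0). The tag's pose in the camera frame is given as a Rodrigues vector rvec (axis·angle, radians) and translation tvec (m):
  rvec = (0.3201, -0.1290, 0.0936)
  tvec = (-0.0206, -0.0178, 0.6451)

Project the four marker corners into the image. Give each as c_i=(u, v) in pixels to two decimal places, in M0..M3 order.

c0=(241.23, 274.87) c1=(379.39, 281.01) c2=(399.01, 180.89) c3=(250.77, 170.69)

Intrinsics K: fx=599.9, fy=445.1, cx=337.7, cy=241.1
Marker side s = 0.155 m; corners in marker frame (Z=0):
  M0 = (-0.0775, +0.0775, 0)
  M1 = (+0.0775, +0.0775, 0)
  M2 = (+0.0775, -0.0775, 0)
  M3 = (-0.0775, -0.0775, 0)
rvec = (0.3201, -0.1290, 0.0936), |rvec| = θ = 0.35758 rad = 20.488°
Rodrigues: sinθ=0.35001, 1−cosθ=0.06325; R = I + sinθ·[k]× + (1−cosθ)·[k]×²:
    [+0.98743 -0.11205 -0.11145]
    [+0.07119 +0.94498 -0.31929]
    [+0.14109 +0.30735 +0.94108]
t = (-0.0206, -0.0178, 0.6451) m
M0: Pc = R·M0+t = (-0.10581, +0.04992, +0.65799); u = 599.9·(-0.10581)/0.65799 + 337.7 = 241.2309, v = 445.1·(+0.04992)/0.65799 + 241.1 = 274.8678
M1: Pc = R·M1+t = (+0.04724, +0.06095, +0.67985); u = 599.9·(+0.04724)/0.67985 + 337.7 = 379.3866, v = 445.1·(+0.06095)/0.67985 + 241.1 = 281.0059
M2: Pc = R·M2+t = (+0.06461, -0.08552, +0.63221); u = 599.9·(+0.06461)/0.63221 + 337.7 = 399.0072, v = 445.1·(-0.08552)/0.63221 + 241.1 = 180.8922
M3: Pc = R·M3+t = (-0.08844, -0.09655, +0.61035); u = 599.9·(-0.08844)/0.61035 + 337.7 = 250.7711, v = 445.1·(-0.09655)/0.61035 + 241.1 = 170.6879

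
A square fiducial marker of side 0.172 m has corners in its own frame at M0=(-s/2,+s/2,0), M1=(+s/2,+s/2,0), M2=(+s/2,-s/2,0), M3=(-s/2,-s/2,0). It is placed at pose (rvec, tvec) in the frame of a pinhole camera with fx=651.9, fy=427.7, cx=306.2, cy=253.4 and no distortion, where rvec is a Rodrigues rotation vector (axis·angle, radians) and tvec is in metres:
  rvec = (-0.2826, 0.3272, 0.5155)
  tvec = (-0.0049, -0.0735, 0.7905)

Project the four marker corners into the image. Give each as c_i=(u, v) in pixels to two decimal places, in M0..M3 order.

Intrinsics K: fx=651.9, fy=427.7, cx=306.2, cy=253.4
Marker side s = 0.172 m; corners in marker frame (Z=0):
  M0 = (-0.0860, +0.0860, 0)
  M1 = (+0.0860, +0.0860, 0)
  M2 = (+0.0860, -0.0860, 0)
  M3 = (-0.0860, -0.0860, 0)
rvec = (-0.2826, 0.3272, 0.5155), |rvec| = θ = 0.67280 rad = 38.549°
Rodrigues: sinθ=0.62318, 1−cosθ=0.21792; R = I + sinθ·[k]× + (1−cosθ)·[k]×²:
    [+0.82053 -0.52199 +0.23293]
    [+0.43296 +0.83362 +0.34296]
    [-0.37320 -0.18055 +0.91001]
t = (-0.0049, -0.0735, 0.7905) m
M0: Pc = R·M0+t = (-0.12036, -0.03904, +0.80707); u = 651.9·(-0.12036)/0.80707 + 306.2 = 208.9831, v = 427.7·(-0.03904)/0.80707 + 253.4 = 232.7091
M1: Pc = R·M1+t = (+0.02077, +0.03543, +0.74288); u = 651.9·(+0.02077)/0.74288 + 306.2 = 324.4296, v = 427.7·(+0.03543)/0.74288 + 253.4 = 273.7961
M2: Pc = R·M2+t = (+0.11056, -0.10796, +0.77393); u = 651.9·(+0.11056)/0.77393 + 306.2 = 399.3244, v = 427.7·(-0.10796)/0.77393 + 253.4 = 193.7398
M3: Pc = R·M3+t = (-0.03057, -0.18243, +0.83812); u = 651.9·(-0.03057)/0.83812 + 306.2 = 282.4195, v = 427.7·(-0.18243)/0.83812 + 253.4 = 160.3067

c0=(208.98, 232.71) c1=(324.43, 273.80) c2=(399.32, 193.74) c3=(282.42, 160.31)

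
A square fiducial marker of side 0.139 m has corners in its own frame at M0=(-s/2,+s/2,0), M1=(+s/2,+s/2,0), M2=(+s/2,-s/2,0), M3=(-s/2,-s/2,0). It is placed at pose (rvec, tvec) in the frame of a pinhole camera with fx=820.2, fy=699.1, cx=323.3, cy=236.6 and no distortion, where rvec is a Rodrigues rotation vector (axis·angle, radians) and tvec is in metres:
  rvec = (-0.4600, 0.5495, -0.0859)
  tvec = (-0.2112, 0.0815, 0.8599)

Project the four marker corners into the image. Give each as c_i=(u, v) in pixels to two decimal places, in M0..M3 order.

Intrinsics K: fx=820.2, fy=699.1, cx=323.3, cy=236.6
Marker side s = 0.139 m; corners in marker frame (Z=0):
  M0 = (-0.0695, +0.0695, 0)
  M1 = (+0.0695, +0.0695, 0)
  M2 = (+0.0695, -0.0695, 0)
  M3 = (-0.0695, -0.0695, 0)
rvec = (-0.4600, 0.5495, -0.0859), |rvec| = θ = 0.72175 rad = 41.353°
Rodrigues: sinθ=0.66070, 1−cosθ=0.24935; R = I + sinθ·[k]× + (1−cosθ)·[k]×²:
    [+0.85193 -0.04236 +0.52193]
    [-0.19963 +0.89518 +0.39850]
    [-0.48410 -0.44368 +0.75418]
t = (-0.2112, 0.0815, 0.8599) m
M0: Pc = R·M0+t = (-0.27335, +0.15759, +0.86271); u = 820.2·(-0.27335)/0.86271 + 323.3 = 63.4159, v = 699.1·(+0.15759)/0.86271 + 236.6 = 364.3031
M1: Pc = R·M1+t = (-0.15493, +0.12984, +0.79542); u = 820.2·(-0.15493)/0.79542 + 323.3 = 163.5385, v = 699.1·(+0.12984)/0.79542 + 236.6 = 350.7184
M2: Pc = R·M2+t = (-0.14905, +0.00541, +0.85709); u = 820.2·(-0.14905)/0.85709 + 323.3 = 180.6686, v = 699.1·(+0.00541)/0.85709 + 236.6 = 241.0134
M3: Pc = R·M3+t = (-0.26747, +0.03316, +0.92438); u = 820.2·(-0.26747)/0.92438 + 323.3 = 85.9789, v = 699.1·(+0.03316)/0.92438 + 236.6 = 261.6778

c0=(63.42, 364.30) c1=(163.54, 350.72) c2=(180.67, 241.01) c3=(85.98, 261.68)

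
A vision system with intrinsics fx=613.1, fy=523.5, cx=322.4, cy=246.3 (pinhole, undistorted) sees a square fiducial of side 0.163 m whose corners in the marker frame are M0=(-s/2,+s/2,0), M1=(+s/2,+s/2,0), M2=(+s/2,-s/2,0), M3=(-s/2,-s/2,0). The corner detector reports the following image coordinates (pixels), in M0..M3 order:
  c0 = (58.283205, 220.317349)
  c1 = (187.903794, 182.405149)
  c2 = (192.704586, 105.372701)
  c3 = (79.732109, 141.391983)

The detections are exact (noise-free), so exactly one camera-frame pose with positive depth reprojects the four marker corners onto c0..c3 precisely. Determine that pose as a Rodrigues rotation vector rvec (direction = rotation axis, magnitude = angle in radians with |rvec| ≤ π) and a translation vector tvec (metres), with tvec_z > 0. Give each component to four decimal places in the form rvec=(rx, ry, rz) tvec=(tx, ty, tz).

Intrinsics K: fx=613.1, fy=523.5, cx=322.4, cy=246.3
Marker side s = 0.163 m; corners in marker frame (Z=0):
  M0 = (-0.0815, +0.0815, 0)
  M1 = (+0.0815, +0.0815, 0)
  M2 = (+0.0815, -0.0815, 0)
  M3 = (-0.0815, -0.0815, 0)
Detected image corners:
  c0 = (58.283205, 220.317349) px
  c1 = (187.903794, 182.405149) px
  c2 = (192.704586, 105.372701) px
  c3 = (79.732109, 141.391983) px
Planar DLT: solve 8×8 A·h = b for H (H[2,2]=1):
  H  [+706.32795 -194.49340 +128.81777]
  H  [-269.20034 +337.16640 +160.00275]
  H  [-0.26377 -0.87057 +1.00000]
B = K⁻¹H; ‖b₁‖=1.373990, ‖b₂‖=1.373989; λ = 2/(‖b₁‖+‖b₂‖) = 0.727808, sign → tz>0 ⇒ λ=+0.727808
r₁ = λ·B[:,0] = (+0.93943,-0.28394,-0.19197); r₂ = λ·B[:,1] = (+0.10230,+0.76686,-0.63361)
r₃ = r₁×r₂ = (+0.32712,+0.57559,+0.74946); SVD([r₁ r₂ r₃]) → R = UVᵀ:
  R  [+0.93943 +0.10230 +0.32712]
  R  [-0.28394 +0.76686 +0.57559]
  R  [-0.19197 -0.63361 +0.74946]
t = (-0.22980, -0.11998, +0.72781) m
tr R = 2.455742; θ = arccos((tr R − 1)/2) = 0.755584 rad = 43.292°
axis k = ((R−Rᵀ)₃₂, (R−Rᵀ)₁₃, (R−Rᵀ)₂₁) / (2 sinθ) = (-0.881710, +0.378508, -0.281637)
rvec = θ·k = (-0.666206, +0.285995, -0.212800)

rvec=(-0.6662, 0.2860, -0.2128) tvec=(-0.2298, -0.1200, 0.7278)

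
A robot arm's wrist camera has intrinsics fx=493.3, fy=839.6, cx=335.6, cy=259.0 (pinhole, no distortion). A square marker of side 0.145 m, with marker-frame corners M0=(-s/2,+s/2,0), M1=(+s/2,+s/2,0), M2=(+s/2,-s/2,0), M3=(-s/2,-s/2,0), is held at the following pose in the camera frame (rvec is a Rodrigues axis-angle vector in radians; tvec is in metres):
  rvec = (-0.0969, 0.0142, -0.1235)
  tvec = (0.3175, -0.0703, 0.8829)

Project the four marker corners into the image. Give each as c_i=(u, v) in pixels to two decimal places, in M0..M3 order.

Intrinsics K: fx=493.3, fy=839.6, cx=335.6, cy=259.0
Marker side s = 0.145 m; corners in marker frame (Z=0):
  M0 = (-0.0725, +0.0725, 0)
  M1 = (+0.0725, +0.0725, 0)
  M2 = (+0.0725, -0.0725, 0)
  M3 = (-0.0725, -0.0725, 0)
rvec = (-0.0969, 0.0142, -0.1235), |rvec| = θ = 0.15762 rad = 9.031°
Rodrigues: sinθ=0.15697, 1−cosθ=0.01240; R = I + sinθ·[k]× + (1−cosθ)·[k]×²:
    [+0.99229 +0.12230 +0.02011]
    [-0.12368 +0.98770 +0.09562]
    [-0.00817 -0.09737 +0.99521]
t = (0.3175, -0.0703, 0.8829) m
M0: Pc = R·M0+t = (+0.25443, +0.01028, +0.87643); u = 493.3·(+0.25443)/0.87643 + 335.6 = 478.8036, v = 839.6·(+0.01028)/0.87643 + 259.0 = 268.8433
M1: Pc = R·M1+t = (+0.39831, -0.00766, +0.87525); u = 493.3·(+0.39831)/0.87525 + 335.6 = 560.0910, v = 839.6·(-0.00766)/0.87525 + 259.0 = 251.6540
M2: Pc = R·M2+t = (+0.38057, -0.15088, +0.88937); u = 493.3·(+0.38057)/0.88937 + 335.6 = 546.6907, v = 839.6·(-0.15088)/0.88937 + 259.0 = 116.5676
M3: Pc = R·M3+t = (+0.23669, -0.13294, +0.89055); u = 493.3·(+0.23669)/0.89055 + 335.6 = 466.7099, v = 839.6·(-0.13294)/0.89055 + 259.0 = 133.6641

c0=(478.80, 268.84) c1=(560.09, 251.65) c2=(546.69, 116.57) c3=(466.71, 133.66)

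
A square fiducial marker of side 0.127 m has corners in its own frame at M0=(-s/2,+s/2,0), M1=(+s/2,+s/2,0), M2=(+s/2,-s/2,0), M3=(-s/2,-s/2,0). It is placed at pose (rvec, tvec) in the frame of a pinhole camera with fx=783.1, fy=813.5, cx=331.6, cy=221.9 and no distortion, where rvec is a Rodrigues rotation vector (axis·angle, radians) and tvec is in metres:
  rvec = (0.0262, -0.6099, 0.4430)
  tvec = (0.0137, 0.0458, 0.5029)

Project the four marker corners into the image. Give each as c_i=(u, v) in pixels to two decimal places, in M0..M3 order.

Intrinsics K: fx=783.1, fy=813.5, cx=331.6, cy=221.9
Marker side s = 0.127 m; corners in marker frame (Z=0):
  M0 = (-0.0635, +0.0635, 0)
  M1 = (+0.0635, +0.0635, 0)
  M2 = (+0.0635, -0.0635, 0)
  M3 = (-0.0635, -0.0635, 0)
rvec = (0.0262, -0.6099, 0.4430), |rvec| = θ = 0.75426 rad = 43.216°
Rodrigues: sinθ=0.68475, 1−cosθ=0.27122; R = I + sinθ·[k]× + (1−cosθ)·[k]×²:
    [+0.72910 -0.40979 -0.54816]
    [+0.39456 +0.90611 -0.15259]
    [+0.55923 -0.10502 +0.82234]
t = (0.0137, 0.0458, 0.5029) m
M0: Pc = R·M0+t = (-0.05862, +0.07828, +0.46072); u = 783.1·(-0.05862)/0.46072 + 331.6 = 231.9621, v = 813.5·(+0.07828)/0.46072 + 221.9 = 360.1269
M1: Pc = R·M1+t = (+0.03398, +0.12839, +0.53174); u = 783.1·(+0.03398)/0.53174 + 331.6 = 381.6371, v = 813.5·(+0.12839)/0.53174 + 221.9 = 418.3248
M2: Pc = R·M2+t = (+0.08602, +0.01332, +0.54508); u = 783.1·(+0.08602)/0.54508 + 331.6 = 455.1822, v = 813.5·(+0.01332)/0.54508 + 221.9 = 241.7736
M3: Pc = R·M3+t = (-0.00658, -0.03679, +0.47406); u = 783.1·(-0.00658)/0.47406 + 331.6 = 320.7366, v = 813.5·(-0.03679)/0.47406 + 221.9 = 158.7628

c0=(231.96, 360.13) c1=(381.64, 418.32) c2=(455.18, 241.77) c3=(320.74, 158.76)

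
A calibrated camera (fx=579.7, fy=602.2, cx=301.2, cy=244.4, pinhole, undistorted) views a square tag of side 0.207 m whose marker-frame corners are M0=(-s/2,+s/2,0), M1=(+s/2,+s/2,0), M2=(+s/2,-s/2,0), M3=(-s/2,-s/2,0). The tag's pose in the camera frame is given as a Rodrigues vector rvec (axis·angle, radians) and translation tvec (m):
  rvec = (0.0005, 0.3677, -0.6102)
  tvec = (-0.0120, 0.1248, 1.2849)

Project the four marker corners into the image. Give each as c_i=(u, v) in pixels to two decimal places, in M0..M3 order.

c0=(286.86, 367.61) c1=(359.35, 318.23) c2=(305.05, 235.72) c3=(236.61, 288.61)

Intrinsics K: fx=579.7, fy=602.2, cx=301.2, cy=244.4
Marker side s = 0.207 m; corners in marker frame (Z=0):
  M0 = (-0.1035, +0.1035, 0)
  M1 = (+0.1035, +0.1035, 0)
  M2 = (+0.1035, -0.1035, 0)
  M3 = (-0.1035, -0.1035, 0)
rvec = (0.0005, 0.3677, -0.6102), |rvec| = θ = 0.71242 rad = 40.819°
Rodrigues: sinθ=0.65367, 1−cosθ=0.24322; R = I + sinθ·[k]× + (1−cosθ)·[k]×²:
    [+0.75678 +0.55996 +0.33723]
    [-0.55979 +0.82157 -0.10798]
    [-0.33752 -0.10706 +0.93521]
t = (-0.0120, 0.1248, 1.2849) m
M0: Pc = R·M0+t = (-0.03237, +0.26777, +1.30875); u = 579.7·(-0.03237)/1.30875 + 301.2 = 286.8618, v = 602.2·(+0.26777)/1.30875 + 244.4 = 367.6100
M1: Pc = R·M1+t = (+0.12428, +0.15189, +1.23889); u = 579.7·(+0.12428)/1.23889 + 301.2 = 359.3546, v = 602.2·(+0.15189)/1.23889 + 244.4 = 318.2331
M2: Pc = R·M2+t = (+0.00837, -0.01817, +1.26105); u = 579.7·(+0.00837)/1.26105 + 301.2 = 305.0478, v = 602.2·(-0.01817)/1.26105 + 244.4 = 235.7228
M3: Pc = R·M3+t = (-0.14828, +0.09771, +1.33091); u = 579.7·(-0.14828)/1.33091 + 301.2 = 236.6131, v = 602.2·(+0.09771)/1.33091 + 244.4 = 288.6089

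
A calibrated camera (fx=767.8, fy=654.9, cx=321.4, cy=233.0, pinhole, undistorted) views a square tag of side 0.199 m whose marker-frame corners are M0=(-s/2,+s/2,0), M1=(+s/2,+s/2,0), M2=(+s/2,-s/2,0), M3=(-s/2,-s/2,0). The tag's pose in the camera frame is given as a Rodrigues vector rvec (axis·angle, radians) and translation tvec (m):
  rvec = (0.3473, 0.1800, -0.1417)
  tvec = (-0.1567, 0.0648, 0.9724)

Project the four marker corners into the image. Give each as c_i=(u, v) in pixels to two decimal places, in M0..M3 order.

Intrinsics K: fx=767.8, fy=654.9, cx=321.4, cy=233.0
Marker side s = 0.199 m; corners in marker frame (Z=0):
  M0 = (-0.0995, +0.0995, 0)
  M1 = (+0.0995, +0.0995, 0)
  M2 = (+0.0995, -0.0995, 0)
  M3 = (-0.0995, -0.0995, 0)
rvec = (0.3473, 0.1800, -0.1417), |rvec| = θ = 0.41605 rad = 23.838°
Rodrigues: sinθ=0.40415, 1−cosθ=0.08531; R = I + sinθ·[k]× + (1−cosθ)·[k]×²:
    [+0.97414 +0.16846 +0.15060]
    [-0.10684 +0.93066 -0.34994]
    [-0.19911 +0.32480 +0.92459]
t = (-0.1567, 0.0648, 0.9724) m
M0: Pc = R·M0+t = (-0.23687, +0.16803, +1.02453); u = 767.8·(-0.23687)/1.02453 + 321.4 = 143.8889, v = 654.9·(+0.16803)/1.02453 + 233.0 = 340.4091
M1: Pc = R·M1+t = (-0.04301, +0.14677, +0.98491); u = 767.8·(-0.04301)/0.98491 + 321.4 = 287.8693, v = 654.9·(+0.14677)/0.98491 + 233.0 = 330.5929
M2: Pc = R·M2+t = (-0.07653, -0.03843, +0.92027); u = 767.8·(-0.07653)/0.92027 + 321.4 = 257.5456, v = 654.9·(-0.03843)/0.92027 + 233.0 = 205.6509
M3: Pc = R·M3+t = (-0.27039, -0.01717, +0.95989); u = 767.8·(-0.27039)/0.95989 + 321.4 = 105.1220, v = 654.9·(-0.01717)/0.95989 + 233.0 = 221.2853

c0=(143.89, 340.41) c1=(287.87, 330.59) c2=(257.55, 205.65) c3=(105.12, 221.29)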